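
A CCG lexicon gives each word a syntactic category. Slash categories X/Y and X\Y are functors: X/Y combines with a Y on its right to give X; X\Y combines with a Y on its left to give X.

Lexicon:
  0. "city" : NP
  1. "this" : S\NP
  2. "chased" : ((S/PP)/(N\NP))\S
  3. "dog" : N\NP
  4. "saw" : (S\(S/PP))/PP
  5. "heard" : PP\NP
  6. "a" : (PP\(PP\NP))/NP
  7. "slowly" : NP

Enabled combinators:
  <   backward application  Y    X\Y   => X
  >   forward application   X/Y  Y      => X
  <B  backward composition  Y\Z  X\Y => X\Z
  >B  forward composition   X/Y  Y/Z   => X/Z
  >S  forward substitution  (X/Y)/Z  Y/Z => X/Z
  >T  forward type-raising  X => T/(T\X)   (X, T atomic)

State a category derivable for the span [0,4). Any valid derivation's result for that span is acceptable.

S/PP

[0,8] S   <
  [0,4] S/PP   >
    [0,3] (S/PP)/(N\NP)   <
      [0,2] S   <
        [0,1] "city" : NP
        [1,2] "this" : S\NP
      [2,3] "chased" : ((S/PP)/(N\NP))\S
    [3,4] "dog" : N\NP
  [4,8] S\(S/PP)   >
    [4,5] "saw" : (S\(S/PP))/PP
    [5,8] PP   <
      [5,6] "heard" : PP\NP
      [6,8] PP\(PP\NP)   >
        [6,7] "a" : (PP\(PP\NP))/NP
        [7,8] "slowly" : NP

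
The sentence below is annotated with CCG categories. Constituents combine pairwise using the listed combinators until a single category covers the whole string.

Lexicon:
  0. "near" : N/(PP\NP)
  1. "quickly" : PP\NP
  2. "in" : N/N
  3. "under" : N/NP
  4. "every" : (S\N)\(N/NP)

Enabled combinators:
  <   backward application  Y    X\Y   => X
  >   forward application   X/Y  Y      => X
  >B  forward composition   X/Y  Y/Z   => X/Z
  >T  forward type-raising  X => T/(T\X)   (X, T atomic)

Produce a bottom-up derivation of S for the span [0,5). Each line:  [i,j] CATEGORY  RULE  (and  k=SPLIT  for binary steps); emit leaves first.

[0,5] S   <
  [0,2] N   >
    [0,1] "near" : N/(PP\NP)
    [1,2] "quickly" : PP\NP
  [2,5] S\N   <
    [2,4] N/NP   >B
      [2,3] "in" : N/N
      [3,4] "under" : N/NP
    [4,5] "every" : (S\N)\(N/NP)

[0,1] N/(PP\NP)  lex  "near"
[1,2] PP\NP  lex  "quickly"
[0,2] N  >  k=1
[2,3] N/N  lex  "in"
[3,4] N/NP  lex  "under"
[2,4] N/NP  >B  k=3
[4,5] (S\N)\(N/NP)  lex  "every"
[2,5] S\N  <  k=4
[0,5] S  <  k=2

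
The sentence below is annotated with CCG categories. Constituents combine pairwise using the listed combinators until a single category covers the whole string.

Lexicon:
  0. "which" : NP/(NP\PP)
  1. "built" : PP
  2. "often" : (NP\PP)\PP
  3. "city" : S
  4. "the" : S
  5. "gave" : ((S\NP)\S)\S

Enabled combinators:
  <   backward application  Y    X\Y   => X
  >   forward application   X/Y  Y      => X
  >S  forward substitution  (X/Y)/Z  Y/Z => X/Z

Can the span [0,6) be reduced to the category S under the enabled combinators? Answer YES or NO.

YES

[0,6] S   <
  [0,3] NP   >
    [0,1] "which" : NP/(NP\PP)
    [1,3] NP\PP   <
      [1,2] "built" : PP
      [2,3] "often" : (NP\PP)\PP
  [3,6] S\NP   <
    [3,4] "city" : S
    [4,6] (S\NP)\S   <
      [4,5] "the" : S
      [5,6] "gave" : ((S\NP)\S)\S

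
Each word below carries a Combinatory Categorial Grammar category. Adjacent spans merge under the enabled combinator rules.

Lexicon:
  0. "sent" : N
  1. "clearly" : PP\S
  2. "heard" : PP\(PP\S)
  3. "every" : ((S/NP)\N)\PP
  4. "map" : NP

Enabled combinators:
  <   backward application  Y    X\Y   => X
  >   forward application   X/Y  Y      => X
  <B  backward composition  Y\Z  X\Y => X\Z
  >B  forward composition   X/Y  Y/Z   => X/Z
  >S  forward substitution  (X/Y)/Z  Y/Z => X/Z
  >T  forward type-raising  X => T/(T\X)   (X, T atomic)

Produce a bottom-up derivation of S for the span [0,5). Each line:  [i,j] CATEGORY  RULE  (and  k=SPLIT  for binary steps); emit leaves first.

[0,5] S   >
  [0,4] S/NP   <
    [0,1] "sent" : N
    [1,4] (S/NP)\N   <
      [1,3] PP   <
        [1,2] "clearly" : PP\S
        [2,3] "heard" : PP\(PP\S)
      [3,4] "every" : ((S/NP)\N)\PP
  [4,5] "map" : NP

[0,1] N  lex  "sent"
[1,2] PP\S  lex  "clearly"
[2,3] PP\(PP\S)  lex  "heard"
[1,3] PP  <  k=2
[3,4] ((S/NP)\N)\PP  lex  "every"
[1,4] (S/NP)\N  <  k=3
[0,4] S/NP  <  k=1
[4,5] NP  lex  "map"
[0,5] S  >  k=4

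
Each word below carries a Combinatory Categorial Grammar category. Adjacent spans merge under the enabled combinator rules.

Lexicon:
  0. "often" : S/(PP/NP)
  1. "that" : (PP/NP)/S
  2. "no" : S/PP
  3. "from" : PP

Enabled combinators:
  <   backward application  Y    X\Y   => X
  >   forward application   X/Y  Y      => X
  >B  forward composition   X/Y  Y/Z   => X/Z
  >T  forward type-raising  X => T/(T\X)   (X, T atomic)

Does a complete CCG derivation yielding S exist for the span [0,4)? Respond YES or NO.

YES

[0,4] S   >
  [0,1] "often" : S/(PP/NP)
  [1,4] PP/NP   >
    [1,2] "that" : (PP/NP)/S
    [2,4] S   >
      [2,3] "no" : S/PP
      [3,4] "from" : PP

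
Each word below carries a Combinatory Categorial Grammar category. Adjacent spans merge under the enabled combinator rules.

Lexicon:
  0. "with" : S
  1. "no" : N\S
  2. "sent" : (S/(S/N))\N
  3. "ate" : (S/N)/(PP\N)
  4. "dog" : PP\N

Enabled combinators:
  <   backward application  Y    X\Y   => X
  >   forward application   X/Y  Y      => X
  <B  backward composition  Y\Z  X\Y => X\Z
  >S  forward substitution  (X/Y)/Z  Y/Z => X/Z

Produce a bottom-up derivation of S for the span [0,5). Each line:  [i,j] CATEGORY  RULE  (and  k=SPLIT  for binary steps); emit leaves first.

[0,1] S  lex  "with"
[1,2] N\S  lex  "no"
[0,2] N  <  k=1
[2,3] (S/(S/N))\N  lex  "sent"
[0,3] S/(S/N)  <  k=2
[3,4] (S/N)/(PP\N)  lex  "ate"
[4,5] PP\N  lex  "dog"
[3,5] S/N  >  k=4
[0,5] S  >  k=3

[0,5] S   >
  [0,3] S/(S/N)   <
    [0,2] N   <
      [0,1] "with" : S
      [1,2] "no" : N\S
    [2,3] "sent" : (S/(S/N))\N
  [3,5] S/N   >
    [3,4] "ate" : (S/N)/(PP\N)
    [4,5] "dog" : PP\N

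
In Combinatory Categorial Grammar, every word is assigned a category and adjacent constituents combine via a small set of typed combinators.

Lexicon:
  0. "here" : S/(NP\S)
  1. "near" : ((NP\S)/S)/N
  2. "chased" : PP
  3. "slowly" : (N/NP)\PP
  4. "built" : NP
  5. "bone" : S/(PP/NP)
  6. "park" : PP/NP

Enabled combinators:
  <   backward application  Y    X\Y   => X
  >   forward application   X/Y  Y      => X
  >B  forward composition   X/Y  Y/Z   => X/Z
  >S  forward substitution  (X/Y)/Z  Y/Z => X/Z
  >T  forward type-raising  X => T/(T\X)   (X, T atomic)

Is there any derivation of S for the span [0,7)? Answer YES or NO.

[0,7] S   >
  [0,1] "here" : S/(NP\S)
  [1,7] NP\S   >
    [1,5] (NP\S)/S   >
      [1,2] "near" : ((NP\S)/S)/N
      [2,5] N   >
        [2,4] N/NP   <
          [2,3] "chased" : PP
          [3,4] "slowly" : (N/NP)\PP
        [4,5] "built" : NP
    [5,7] S   >
      [5,6] "bone" : S/(PP/NP)
      [6,7] "park" : PP/NP

YES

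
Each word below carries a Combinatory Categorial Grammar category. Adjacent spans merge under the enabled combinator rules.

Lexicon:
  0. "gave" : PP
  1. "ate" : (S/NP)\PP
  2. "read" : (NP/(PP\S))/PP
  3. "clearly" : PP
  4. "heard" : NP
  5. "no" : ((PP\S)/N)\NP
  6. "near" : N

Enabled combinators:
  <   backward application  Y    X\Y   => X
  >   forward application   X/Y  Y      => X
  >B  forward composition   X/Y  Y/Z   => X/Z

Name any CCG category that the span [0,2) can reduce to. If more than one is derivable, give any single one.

[0,7] S   >
  [0,6] S/N   >B
    [0,2] S/NP   <
      [0,1] "gave" : PP
      [1,2] "ate" : (S/NP)\PP
    [2,6] NP/N   >B
      [2,4] NP/(PP\S)   >
        [2,3] "read" : (NP/(PP\S))/PP
        [3,4] "clearly" : PP
      [4,6] (PP\S)/N   <
        [4,5] "heard" : NP
        [5,6] "no" : ((PP\S)/N)\NP
  [6,7] "near" : N

S/NP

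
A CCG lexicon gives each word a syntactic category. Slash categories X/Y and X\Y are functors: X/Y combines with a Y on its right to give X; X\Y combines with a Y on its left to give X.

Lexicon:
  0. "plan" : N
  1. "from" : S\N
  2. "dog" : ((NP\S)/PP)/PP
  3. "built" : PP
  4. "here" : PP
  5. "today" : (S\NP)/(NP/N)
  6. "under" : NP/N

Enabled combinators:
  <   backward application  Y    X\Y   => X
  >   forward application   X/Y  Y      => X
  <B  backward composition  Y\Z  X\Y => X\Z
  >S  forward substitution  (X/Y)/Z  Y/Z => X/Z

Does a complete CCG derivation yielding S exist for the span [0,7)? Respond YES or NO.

YES

[0,7] S   <
  [0,1] "plan" : N
  [1,7] S\N   <B
    [1,5] NP\N   <B
      [1,2] "from" : S\N
      [2,5] NP\S   >
        [2,4] (NP\S)/PP   >
          [2,3] "dog" : ((NP\S)/PP)/PP
          [3,4] "built" : PP
        [4,5] "here" : PP
    [5,7] S\NP   >
      [5,6] "today" : (S\NP)/(NP/N)
      [6,7] "under" : NP/N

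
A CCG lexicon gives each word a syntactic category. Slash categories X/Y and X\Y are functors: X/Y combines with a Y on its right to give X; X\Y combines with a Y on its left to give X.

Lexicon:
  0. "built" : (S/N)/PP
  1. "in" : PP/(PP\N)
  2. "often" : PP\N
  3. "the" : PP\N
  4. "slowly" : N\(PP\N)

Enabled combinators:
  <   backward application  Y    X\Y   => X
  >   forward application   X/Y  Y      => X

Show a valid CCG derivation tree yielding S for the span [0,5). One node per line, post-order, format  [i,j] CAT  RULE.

[0,5] S   >
  [0,3] S/N   >
    [0,1] "built" : (S/N)/PP
    [1,3] PP   >
      [1,2] "in" : PP/(PP\N)
      [2,3] "often" : PP\N
  [3,5] N   <
    [3,4] "the" : PP\N
    [4,5] "slowly" : N\(PP\N)

[0,1] (S/N)/PP  lex  "built"
[1,2] PP/(PP\N)  lex  "in"
[2,3] PP\N  lex  "often"
[1,3] PP  >  k=2
[0,3] S/N  >  k=1
[3,4] PP\N  lex  "the"
[4,5] N\(PP\N)  lex  "slowly"
[3,5] N  <  k=4
[0,5] S  >  k=3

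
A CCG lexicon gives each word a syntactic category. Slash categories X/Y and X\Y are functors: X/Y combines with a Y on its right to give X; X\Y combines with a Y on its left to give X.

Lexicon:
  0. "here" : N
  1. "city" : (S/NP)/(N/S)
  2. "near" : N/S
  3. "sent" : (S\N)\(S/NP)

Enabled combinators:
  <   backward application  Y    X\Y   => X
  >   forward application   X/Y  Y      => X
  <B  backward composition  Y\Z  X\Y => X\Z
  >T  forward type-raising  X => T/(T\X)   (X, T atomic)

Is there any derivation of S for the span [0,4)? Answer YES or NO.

[0,4] S   <
  [0,1] "here" : N
  [1,4] S\N   <
    [1,3] S/NP   >
      [1,2] "city" : (S/NP)/(N/S)
      [2,3] "near" : N/S
    [3,4] "sent" : (S\N)\(S/NP)

YES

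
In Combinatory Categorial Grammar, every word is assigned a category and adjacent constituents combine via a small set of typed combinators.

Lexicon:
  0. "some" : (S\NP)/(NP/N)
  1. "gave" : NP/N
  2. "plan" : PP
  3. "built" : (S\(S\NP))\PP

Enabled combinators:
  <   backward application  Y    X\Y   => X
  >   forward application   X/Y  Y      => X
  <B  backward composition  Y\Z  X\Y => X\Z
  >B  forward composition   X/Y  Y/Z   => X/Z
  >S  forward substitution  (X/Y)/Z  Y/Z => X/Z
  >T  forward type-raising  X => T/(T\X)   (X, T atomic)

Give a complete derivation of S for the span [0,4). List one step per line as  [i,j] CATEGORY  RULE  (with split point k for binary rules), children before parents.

[0,4] S   <
  [0,2] S\NP   >
    [0,1] "some" : (S\NP)/(NP/N)
    [1,2] "gave" : NP/N
  [2,4] S\(S\NP)   <
    [2,3] "plan" : PP
    [3,4] "built" : (S\(S\NP))\PP

[0,1] (S\NP)/(NP/N)  lex  "some"
[1,2] NP/N  lex  "gave"
[0,2] S\NP  >  k=1
[2,3] PP  lex  "plan"
[3,4] (S\(S\NP))\PP  lex  "built"
[2,4] S\(S\NP)  <  k=3
[0,4] S  <  k=2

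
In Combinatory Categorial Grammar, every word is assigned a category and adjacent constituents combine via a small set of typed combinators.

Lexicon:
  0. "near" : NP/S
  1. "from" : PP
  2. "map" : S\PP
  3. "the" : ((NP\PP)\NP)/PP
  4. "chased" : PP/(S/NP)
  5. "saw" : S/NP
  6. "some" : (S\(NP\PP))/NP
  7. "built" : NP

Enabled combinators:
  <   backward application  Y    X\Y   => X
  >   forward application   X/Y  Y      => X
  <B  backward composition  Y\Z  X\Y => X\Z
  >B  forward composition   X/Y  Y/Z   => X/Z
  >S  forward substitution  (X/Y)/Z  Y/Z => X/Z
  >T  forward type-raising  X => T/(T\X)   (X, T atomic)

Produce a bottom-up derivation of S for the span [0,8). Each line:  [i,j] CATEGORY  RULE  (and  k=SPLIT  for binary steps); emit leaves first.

[0,8] S   <
  [0,6] NP\PP   <
    [0,3] NP   >
      [0,1] "near" : NP/S
      [1,3] S   >
        [1,2] S/(S\PP)   >T
          [1,2] "from" : PP
        [2,3] "map" : S\PP
    [3,6] (NP\PP)\NP   >
      [3,4] "the" : ((NP\PP)\NP)/PP
      [4,6] PP   >
        [4,5] "chased" : PP/(S/NP)
        [5,6] "saw" : S/NP
  [6,8] S\(NP\PP)   >
    [6,7] "some" : (S\(NP\PP))/NP
    [7,8] "built" : NP

[0,1] NP/S  lex  "near"
[1,2] PP  lex  "from"
[1,2] S/(S\PP)  >T
[2,3] S\PP  lex  "map"
[1,3] S  >  k=2
[0,3] NP  >  k=1
[3,4] ((NP\PP)\NP)/PP  lex  "the"
[4,5] PP/(S/NP)  lex  "chased"
[5,6] S/NP  lex  "saw"
[4,6] PP  >  k=5
[3,6] (NP\PP)\NP  >  k=4
[0,6] NP\PP  <  k=3
[6,7] (S\(NP\PP))/NP  lex  "some"
[7,8] NP  lex  "built"
[6,8] S\(NP\PP)  >  k=7
[0,8] S  <  k=6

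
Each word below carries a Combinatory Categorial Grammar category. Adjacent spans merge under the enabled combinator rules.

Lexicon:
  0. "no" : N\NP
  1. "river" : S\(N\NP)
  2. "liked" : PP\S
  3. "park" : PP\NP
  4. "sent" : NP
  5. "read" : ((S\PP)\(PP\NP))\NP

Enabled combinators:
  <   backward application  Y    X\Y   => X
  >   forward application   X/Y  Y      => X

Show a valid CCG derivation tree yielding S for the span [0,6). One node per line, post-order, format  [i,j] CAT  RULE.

[0,1] N\NP  lex  "no"
[1,2] S\(N\NP)  lex  "river"
[0,2] S  <  k=1
[2,3] PP\S  lex  "liked"
[0,3] PP  <  k=2
[3,4] PP\NP  lex  "park"
[4,5] NP  lex  "sent"
[5,6] ((S\PP)\(PP\NP))\NP  lex  "read"
[4,6] (S\PP)\(PP\NP)  <  k=5
[3,6] S\PP  <  k=4
[0,6] S  <  k=3

[0,6] S   <
  [0,3] PP   <
    [0,2] S   <
      [0,1] "no" : N\NP
      [1,2] "river" : S\(N\NP)
    [2,3] "liked" : PP\S
  [3,6] S\PP   <
    [3,4] "park" : PP\NP
    [4,6] (S\PP)\(PP\NP)   <
      [4,5] "sent" : NP
      [5,6] "read" : ((S\PP)\(PP\NP))\NP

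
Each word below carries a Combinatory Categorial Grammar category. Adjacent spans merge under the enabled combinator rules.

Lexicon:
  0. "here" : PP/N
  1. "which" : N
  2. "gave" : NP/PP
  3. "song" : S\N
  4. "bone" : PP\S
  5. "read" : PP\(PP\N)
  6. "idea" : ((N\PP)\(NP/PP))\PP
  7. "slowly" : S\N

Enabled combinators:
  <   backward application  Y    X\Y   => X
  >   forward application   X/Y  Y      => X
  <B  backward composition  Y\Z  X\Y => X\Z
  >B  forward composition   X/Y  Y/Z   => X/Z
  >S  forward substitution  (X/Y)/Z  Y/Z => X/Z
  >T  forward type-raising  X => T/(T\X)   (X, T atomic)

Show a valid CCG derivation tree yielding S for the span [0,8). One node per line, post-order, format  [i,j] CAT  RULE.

[0,8] S   <
  [0,2] PP   >
    [0,1] "here" : PP/N
    [1,2] "which" : N
  [2,8] S\PP   <B
    [2,7] N\PP   <
      [2,3] "gave" : NP/PP
      [3,7] (N\PP)\(NP/PP)   <
        [3,6] PP   <
          [3,5] PP\N   <B
            [3,4] "song" : S\N
            [4,5] "bone" : PP\S
          [5,6] "read" : PP\(PP\N)
        [6,7] "idea" : ((N\PP)\(NP/PP))\PP
    [7,8] "slowly" : S\N

[0,1] PP/N  lex  "here"
[1,2] N  lex  "which"
[0,2] PP  >  k=1
[2,3] NP/PP  lex  "gave"
[3,4] S\N  lex  "song"
[4,5] PP\S  lex  "bone"
[3,5] PP\N  <B  k=4
[5,6] PP\(PP\N)  lex  "read"
[3,6] PP  <  k=5
[6,7] ((N\PP)\(NP/PP))\PP  lex  "idea"
[3,7] (N\PP)\(NP/PP)  <  k=6
[2,7] N\PP  <  k=3
[7,8] S\N  lex  "slowly"
[2,8] S\PP  <B  k=7
[0,8] S  <  k=2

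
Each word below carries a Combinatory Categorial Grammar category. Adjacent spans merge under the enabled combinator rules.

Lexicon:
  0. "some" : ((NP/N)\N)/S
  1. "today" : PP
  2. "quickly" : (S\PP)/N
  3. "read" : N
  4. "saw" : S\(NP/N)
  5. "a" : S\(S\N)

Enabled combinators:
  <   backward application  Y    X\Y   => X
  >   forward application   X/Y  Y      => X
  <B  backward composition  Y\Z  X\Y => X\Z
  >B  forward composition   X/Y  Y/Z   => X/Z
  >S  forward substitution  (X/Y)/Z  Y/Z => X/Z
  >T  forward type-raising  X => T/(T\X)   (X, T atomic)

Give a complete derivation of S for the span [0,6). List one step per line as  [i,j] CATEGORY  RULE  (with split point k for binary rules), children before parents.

[0,6] S   <
  [0,5] S\N   <B
    [0,4] (NP/N)\N   >
      [0,1] "some" : ((NP/N)\N)/S
      [1,4] S   <
        [1,2] "today" : PP
        [2,4] S\PP   >
          [2,3] "quickly" : (S\PP)/N
          [3,4] "read" : N
    [4,5] "saw" : S\(NP/N)
  [5,6] "a" : S\(S\N)

[0,1] ((NP/N)\N)/S  lex  "some"
[1,2] PP  lex  "today"
[2,3] (S\PP)/N  lex  "quickly"
[3,4] N  lex  "read"
[2,4] S\PP  >  k=3
[1,4] S  <  k=2
[0,4] (NP/N)\N  >  k=1
[4,5] S\(NP/N)  lex  "saw"
[0,5] S\N  <B  k=4
[5,6] S\(S\N)  lex  "a"
[0,6] S  <  k=5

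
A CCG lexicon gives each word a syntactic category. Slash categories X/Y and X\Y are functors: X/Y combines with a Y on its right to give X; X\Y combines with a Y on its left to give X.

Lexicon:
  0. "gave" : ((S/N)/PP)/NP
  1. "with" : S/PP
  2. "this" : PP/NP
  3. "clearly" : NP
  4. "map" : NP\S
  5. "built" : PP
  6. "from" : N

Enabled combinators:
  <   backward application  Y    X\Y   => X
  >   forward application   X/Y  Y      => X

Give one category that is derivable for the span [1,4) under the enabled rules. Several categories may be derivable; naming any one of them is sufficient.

[0,7] S   >
  [0,6] S/N   >
    [0,5] (S/N)/PP   >
      [0,1] "gave" : ((S/N)/PP)/NP
      [1,5] NP   <
        [1,4] S   >
          [1,2] "with" : S/PP
          [2,4] PP   >
            [2,3] "this" : PP/NP
            [3,4] "clearly" : NP
        [4,5] "map" : NP\S
    [5,6] "built" : PP
  [6,7] "from" : N

S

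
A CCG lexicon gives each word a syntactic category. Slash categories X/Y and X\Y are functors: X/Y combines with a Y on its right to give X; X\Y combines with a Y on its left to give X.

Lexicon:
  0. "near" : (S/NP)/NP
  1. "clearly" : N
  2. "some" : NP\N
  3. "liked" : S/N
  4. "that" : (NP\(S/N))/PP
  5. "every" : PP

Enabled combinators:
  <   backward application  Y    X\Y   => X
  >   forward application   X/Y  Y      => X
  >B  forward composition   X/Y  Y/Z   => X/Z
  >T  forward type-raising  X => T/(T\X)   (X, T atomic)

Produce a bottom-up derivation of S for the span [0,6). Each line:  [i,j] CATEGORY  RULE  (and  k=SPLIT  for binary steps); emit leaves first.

[0,1] (S/NP)/NP  lex  "near"
[1,2] N  lex  "clearly"
[2,3] NP\N  lex  "some"
[1,3] NP  <  k=2
[0,3] S/NP  >  k=1
[3,4] S/N  lex  "liked"
[4,5] (NP\(S/N))/PP  lex  "that"
[5,6] PP  lex  "every"
[4,6] NP\(S/N)  >  k=5
[3,6] NP  <  k=4
[0,6] S  >  k=3

[0,6] S   >
  [0,3] S/NP   >
    [0,1] "near" : (S/NP)/NP
    [1,3] NP   <
      [1,2] "clearly" : N
      [2,3] "some" : NP\N
  [3,6] NP   <
    [3,4] "liked" : S/N
    [4,6] NP\(S/N)   >
      [4,5] "that" : (NP\(S/N))/PP
      [5,6] "every" : PP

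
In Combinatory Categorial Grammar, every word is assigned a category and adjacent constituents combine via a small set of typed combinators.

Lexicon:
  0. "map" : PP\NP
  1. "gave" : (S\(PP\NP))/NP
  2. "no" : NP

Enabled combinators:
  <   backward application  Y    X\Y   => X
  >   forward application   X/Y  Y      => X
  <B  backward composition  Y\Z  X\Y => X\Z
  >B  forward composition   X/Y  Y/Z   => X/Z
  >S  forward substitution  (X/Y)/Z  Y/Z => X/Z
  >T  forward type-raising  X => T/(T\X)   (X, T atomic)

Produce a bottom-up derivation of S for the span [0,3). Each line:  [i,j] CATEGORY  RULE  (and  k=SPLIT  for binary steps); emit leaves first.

[0,3] S   <
  [0,1] "map" : PP\NP
  [1,3] S\(PP\NP)   >
    [1,2] "gave" : (S\(PP\NP))/NP
    [2,3] "no" : NP

[0,1] PP\NP  lex  "map"
[1,2] (S\(PP\NP))/NP  lex  "gave"
[2,3] NP  lex  "no"
[1,3] S\(PP\NP)  >  k=2
[0,3] S  <  k=1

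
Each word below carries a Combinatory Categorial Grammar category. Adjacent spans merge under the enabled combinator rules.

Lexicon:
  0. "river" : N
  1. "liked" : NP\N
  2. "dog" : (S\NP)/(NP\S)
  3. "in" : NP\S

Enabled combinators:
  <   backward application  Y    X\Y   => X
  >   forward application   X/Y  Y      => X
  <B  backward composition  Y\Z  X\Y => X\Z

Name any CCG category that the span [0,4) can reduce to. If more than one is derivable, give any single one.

S

[0,4] S   <
  [0,2] NP   <
    [0,1] "river" : N
    [1,2] "liked" : NP\N
  [2,4] S\NP   >
    [2,3] "dog" : (S\NP)/(NP\S)
    [3,4] "in" : NP\S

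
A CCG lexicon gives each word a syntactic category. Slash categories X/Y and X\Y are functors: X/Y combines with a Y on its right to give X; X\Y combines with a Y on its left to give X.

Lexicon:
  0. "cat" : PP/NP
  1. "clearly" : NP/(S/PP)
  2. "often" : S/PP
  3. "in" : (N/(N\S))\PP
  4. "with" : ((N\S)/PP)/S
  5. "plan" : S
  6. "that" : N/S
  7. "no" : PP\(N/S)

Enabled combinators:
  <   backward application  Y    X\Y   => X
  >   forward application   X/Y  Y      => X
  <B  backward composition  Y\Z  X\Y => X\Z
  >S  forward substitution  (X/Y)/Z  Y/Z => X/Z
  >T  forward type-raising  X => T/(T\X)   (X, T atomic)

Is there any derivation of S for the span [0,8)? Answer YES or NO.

PP/NP NP/(S/PP) S/PP (N/(N\S))\PP ((N\S)/PP)/S S N/S PP\(N/S)
CKY chart[0,8] = {N, N/(N\N), NP/(NP\N), PP/(PP\N), S/(S\N)}; S ∉ chart

NO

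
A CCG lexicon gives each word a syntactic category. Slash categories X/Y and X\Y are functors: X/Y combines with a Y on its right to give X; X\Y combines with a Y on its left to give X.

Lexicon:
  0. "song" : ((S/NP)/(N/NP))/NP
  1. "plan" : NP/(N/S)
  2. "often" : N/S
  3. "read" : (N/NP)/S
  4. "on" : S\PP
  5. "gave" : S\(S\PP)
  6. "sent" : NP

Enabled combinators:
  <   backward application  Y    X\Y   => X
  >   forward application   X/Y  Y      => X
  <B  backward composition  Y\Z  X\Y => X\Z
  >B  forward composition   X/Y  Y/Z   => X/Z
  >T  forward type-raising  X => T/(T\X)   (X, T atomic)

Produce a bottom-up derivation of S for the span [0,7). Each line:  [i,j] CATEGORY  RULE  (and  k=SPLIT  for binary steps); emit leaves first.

[0,7] S   >
  [0,6] S/NP   >
    [0,3] (S/NP)/(N/NP)   >
      [0,1] "song" : ((S/NP)/(N/NP))/NP
      [1,3] NP   >
        [1,2] "plan" : NP/(N/S)
        [2,3] "often" : N/S
    [3,6] N/NP   >
      [3,4] "read" : (N/NP)/S
      [4,6] S   <
        [4,5] "on" : S\PP
        [5,6] "gave" : S\(S\PP)
  [6,7] "sent" : NP

[0,1] ((S/NP)/(N/NP))/NP  lex  "song"
[1,2] NP/(N/S)  lex  "plan"
[2,3] N/S  lex  "often"
[1,3] NP  >  k=2
[0,3] (S/NP)/(N/NP)  >  k=1
[3,4] (N/NP)/S  lex  "read"
[4,5] S\PP  lex  "on"
[5,6] S\(S\PP)  lex  "gave"
[4,6] S  <  k=5
[3,6] N/NP  >  k=4
[0,6] S/NP  >  k=3
[6,7] NP  lex  "sent"
[0,7] S  >  k=6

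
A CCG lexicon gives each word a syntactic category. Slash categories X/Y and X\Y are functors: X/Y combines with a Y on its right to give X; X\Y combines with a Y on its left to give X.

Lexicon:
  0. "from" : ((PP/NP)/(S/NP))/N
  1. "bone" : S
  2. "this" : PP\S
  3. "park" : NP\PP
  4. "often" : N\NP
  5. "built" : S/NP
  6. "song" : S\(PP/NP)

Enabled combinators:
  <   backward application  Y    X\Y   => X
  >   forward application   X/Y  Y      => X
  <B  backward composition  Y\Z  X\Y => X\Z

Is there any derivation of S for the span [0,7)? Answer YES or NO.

[0,7] S   <
  [0,6] PP/NP   >
    [0,5] (PP/NP)/(S/NP)   >
      [0,1] "from" : ((PP/NP)/(S/NP))/N
      [1,5] N   <
        [1,3] PP   <
          [1,2] "bone" : S
          [2,3] "this" : PP\S
        [3,5] N\PP   <B
          [3,4] "park" : NP\PP
          [4,5] "often" : N\NP
    [5,6] "built" : S/NP
  [6,7] "song" : S\(PP/NP)

YES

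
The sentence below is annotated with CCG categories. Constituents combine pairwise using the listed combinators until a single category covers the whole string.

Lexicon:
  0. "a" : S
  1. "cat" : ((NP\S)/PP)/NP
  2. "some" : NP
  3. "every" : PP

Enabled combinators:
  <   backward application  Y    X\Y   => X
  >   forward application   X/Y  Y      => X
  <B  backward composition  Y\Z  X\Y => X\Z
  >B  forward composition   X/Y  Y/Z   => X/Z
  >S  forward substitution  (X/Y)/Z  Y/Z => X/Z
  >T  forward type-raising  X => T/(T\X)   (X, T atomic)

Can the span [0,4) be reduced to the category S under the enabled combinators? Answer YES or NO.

S ((NP\S)/PP)/NP NP PP
CKY chart[0,4] = {N/(N\NP), NP, NP/(NP\NP), NP/(PP\PP), PP/(PP\NP), S/(S\NP)}; S ∉ chart

NO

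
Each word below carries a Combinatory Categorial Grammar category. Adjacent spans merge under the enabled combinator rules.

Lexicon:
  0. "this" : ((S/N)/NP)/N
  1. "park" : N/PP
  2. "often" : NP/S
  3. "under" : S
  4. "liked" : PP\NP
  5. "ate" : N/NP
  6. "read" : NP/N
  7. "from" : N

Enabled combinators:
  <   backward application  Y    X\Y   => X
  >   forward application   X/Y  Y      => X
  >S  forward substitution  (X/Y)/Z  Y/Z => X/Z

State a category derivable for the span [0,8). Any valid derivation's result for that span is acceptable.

[0,8] S   >
  [0,6] S/NP   >S
    [0,5] (S/N)/NP   >
      [0,1] "this" : ((S/N)/NP)/N
      [1,5] N   >
        [1,2] "park" : N/PP
        [2,5] PP   <
          [2,4] NP   >
            [2,3] "often" : NP/S
            [3,4] "under" : S
          [4,5] "liked" : PP\NP
    [5,6] "ate" : N/NP
  [6,8] NP   >
    [6,7] "read" : NP/N
    [7,8] "from" : N

S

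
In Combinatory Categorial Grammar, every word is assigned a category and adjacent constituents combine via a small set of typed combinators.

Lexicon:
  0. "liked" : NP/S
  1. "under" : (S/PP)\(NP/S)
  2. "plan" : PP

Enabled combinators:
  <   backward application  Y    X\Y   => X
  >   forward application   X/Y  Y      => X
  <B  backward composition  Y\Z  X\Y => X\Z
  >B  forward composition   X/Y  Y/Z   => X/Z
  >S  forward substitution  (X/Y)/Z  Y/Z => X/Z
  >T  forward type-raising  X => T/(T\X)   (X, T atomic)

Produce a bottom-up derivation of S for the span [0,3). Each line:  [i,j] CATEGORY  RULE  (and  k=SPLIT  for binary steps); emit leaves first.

[0,1] NP/S  lex  "liked"
[1,2] (S/PP)\(NP/S)  lex  "under"
[0,2] S/PP  <  k=1
[2,3] PP  lex  "plan"
[0,3] S  >  k=2

[0,3] S   >
  [0,2] S/PP   <
    [0,1] "liked" : NP/S
    [1,2] "under" : (S/PP)\(NP/S)
  [2,3] "plan" : PP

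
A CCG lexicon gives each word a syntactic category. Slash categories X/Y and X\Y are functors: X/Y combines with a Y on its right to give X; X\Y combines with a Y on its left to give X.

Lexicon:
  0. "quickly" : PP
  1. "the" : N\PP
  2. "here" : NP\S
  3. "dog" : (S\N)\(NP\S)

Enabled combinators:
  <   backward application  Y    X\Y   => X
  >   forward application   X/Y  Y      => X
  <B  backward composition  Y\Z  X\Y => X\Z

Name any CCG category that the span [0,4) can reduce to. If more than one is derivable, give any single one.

S

[0,4] S   <
  [0,2] N   <
    [0,1] "quickly" : PP
    [1,2] "the" : N\PP
  [2,4] S\N   <
    [2,3] "here" : NP\S
    [3,4] "dog" : (S\N)\(NP\S)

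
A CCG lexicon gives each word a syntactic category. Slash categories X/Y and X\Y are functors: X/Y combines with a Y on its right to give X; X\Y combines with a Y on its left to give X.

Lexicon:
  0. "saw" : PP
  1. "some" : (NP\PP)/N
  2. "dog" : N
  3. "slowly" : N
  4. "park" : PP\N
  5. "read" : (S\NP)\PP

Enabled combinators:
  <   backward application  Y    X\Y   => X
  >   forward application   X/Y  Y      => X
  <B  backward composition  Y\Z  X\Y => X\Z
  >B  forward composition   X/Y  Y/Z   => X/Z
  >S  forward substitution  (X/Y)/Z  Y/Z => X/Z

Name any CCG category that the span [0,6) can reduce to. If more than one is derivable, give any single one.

S

[0,6] S   <
  [0,3] NP   <
    [0,1] "saw" : PP
    [1,3] NP\PP   >
      [1,2] "some" : (NP\PP)/N
      [2,3] "dog" : N
  [3,6] S\NP   <
    [3,5] PP   <
      [3,4] "slowly" : N
      [4,5] "park" : PP\N
    [5,6] "read" : (S\NP)\PP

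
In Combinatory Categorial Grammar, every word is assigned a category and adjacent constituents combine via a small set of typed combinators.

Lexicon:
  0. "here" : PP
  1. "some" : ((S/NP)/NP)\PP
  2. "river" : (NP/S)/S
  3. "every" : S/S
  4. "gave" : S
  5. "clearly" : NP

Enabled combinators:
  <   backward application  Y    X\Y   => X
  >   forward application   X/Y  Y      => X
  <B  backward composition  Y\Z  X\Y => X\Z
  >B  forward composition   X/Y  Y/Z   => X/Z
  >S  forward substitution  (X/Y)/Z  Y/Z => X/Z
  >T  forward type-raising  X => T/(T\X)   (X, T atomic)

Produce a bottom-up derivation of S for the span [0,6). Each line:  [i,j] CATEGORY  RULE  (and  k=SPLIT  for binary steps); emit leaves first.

[0,6] S   >
  [0,5] S/NP   >
    [0,2] (S/NP)/NP   <
      [0,1] "here" : PP
      [1,2] "some" : ((S/NP)/NP)\PP
    [2,5] NP   >
      [2,4] NP/S   >S
        [2,3] "river" : (NP/S)/S
        [3,4] "every" : S/S
      [4,5] "gave" : S
  [5,6] "clearly" : NP

[0,1] PP  lex  "here"
[1,2] ((S/NP)/NP)\PP  lex  "some"
[0,2] (S/NP)/NP  <  k=1
[2,3] (NP/S)/S  lex  "river"
[3,4] S/S  lex  "every"
[2,4] NP/S  >S  k=3
[4,5] S  lex  "gave"
[2,5] NP  >  k=4
[0,5] S/NP  >  k=2
[5,6] NP  lex  "clearly"
[0,6] S  >  k=5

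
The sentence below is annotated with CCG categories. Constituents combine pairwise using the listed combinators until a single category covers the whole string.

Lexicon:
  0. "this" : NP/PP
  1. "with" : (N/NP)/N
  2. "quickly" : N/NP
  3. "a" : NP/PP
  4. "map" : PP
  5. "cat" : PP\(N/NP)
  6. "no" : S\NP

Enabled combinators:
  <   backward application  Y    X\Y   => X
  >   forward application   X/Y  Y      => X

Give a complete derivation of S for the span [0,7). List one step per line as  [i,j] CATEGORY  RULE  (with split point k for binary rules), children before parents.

[0,1] NP/PP  lex  "this"
[1,2] (N/NP)/N  lex  "with"
[2,3] N/NP  lex  "quickly"
[3,4] NP/PP  lex  "a"
[4,5] PP  lex  "map"
[3,5] NP  >  k=4
[2,5] N  >  k=3
[1,5] N/NP  >  k=2
[5,6] PP\(N/NP)  lex  "cat"
[1,6] PP  <  k=5
[0,6] NP  >  k=1
[6,7] S\NP  lex  "no"
[0,7] S  <  k=6

[0,7] S   <
  [0,6] NP   >
    [0,1] "this" : NP/PP
    [1,6] PP   <
      [1,5] N/NP   >
        [1,2] "with" : (N/NP)/N
        [2,5] N   >
          [2,3] "quickly" : N/NP
          [3,5] NP   >
            [3,4] "a" : NP/PP
            [4,5] "map" : PP
      [5,6] "cat" : PP\(N/NP)
  [6,7] "no" : S\NP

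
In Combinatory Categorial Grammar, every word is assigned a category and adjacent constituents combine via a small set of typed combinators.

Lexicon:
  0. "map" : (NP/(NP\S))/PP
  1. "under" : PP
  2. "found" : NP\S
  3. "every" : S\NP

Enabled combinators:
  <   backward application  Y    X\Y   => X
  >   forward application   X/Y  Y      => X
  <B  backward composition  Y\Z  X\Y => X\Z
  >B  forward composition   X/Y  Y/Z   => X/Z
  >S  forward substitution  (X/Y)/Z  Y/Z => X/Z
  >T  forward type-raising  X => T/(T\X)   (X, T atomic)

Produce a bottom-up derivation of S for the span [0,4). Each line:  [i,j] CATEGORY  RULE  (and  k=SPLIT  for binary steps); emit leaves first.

[0,4] S   <
  [0,3] NP   >
    [0,2] NP/(NP\S)   >
      [0,1] "map" : (NP/(NP\S))/PP
      [1,2] "under" : PP
    [2,3] "found" : NP\S
  [3,4] "every" : S\NP

[0,1] (NP/(NP\S))/PP  lex  "map"
[1,2] PP  lex  "under"
[0,2] NP/(NP\S)  >  k=1
[2,3] NP\S  lex  "found"
[0,3] NP  >  k=2
[3,4] S\NP  lex  "every"
[0,4] S  <  k=3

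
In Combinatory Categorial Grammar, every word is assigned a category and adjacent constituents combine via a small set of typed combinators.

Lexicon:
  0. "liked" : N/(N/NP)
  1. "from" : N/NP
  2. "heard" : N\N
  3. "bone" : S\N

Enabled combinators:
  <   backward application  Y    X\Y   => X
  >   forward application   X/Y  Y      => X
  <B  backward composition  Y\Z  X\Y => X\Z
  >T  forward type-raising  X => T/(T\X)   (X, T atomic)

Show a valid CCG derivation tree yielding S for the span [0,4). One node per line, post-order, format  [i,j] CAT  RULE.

[0,1] N/(N/NP)  lex  "liked"
[1,2] N/NP  lex  "from"
[0,2] N  >  k=1
[2,3] N\N  lex  "heard"
[3,4] S\N  lex  "bone"
[2,4] S\N  <B  k=3
[0,4] S  <  k=2

[0,4] S   <
  [0,2] N   >
    [0,1] "liked" : N/(N/NP)
    [1,2] "from" : N/NP
  [2,4] S\N   <B
    [2,3] "heard" : N\N
    [3,4] "bone" : S\N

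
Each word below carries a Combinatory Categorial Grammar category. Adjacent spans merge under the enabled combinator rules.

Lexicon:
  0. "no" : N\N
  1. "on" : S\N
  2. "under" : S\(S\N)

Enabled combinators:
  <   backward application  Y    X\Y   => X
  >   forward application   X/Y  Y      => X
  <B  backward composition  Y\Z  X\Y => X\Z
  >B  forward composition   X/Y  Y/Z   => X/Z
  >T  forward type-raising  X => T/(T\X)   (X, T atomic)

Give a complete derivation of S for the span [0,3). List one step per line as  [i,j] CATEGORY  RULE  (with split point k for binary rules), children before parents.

[0,1] N\N  lex  "no"
[1,2] S\N  lex  "on"
[0,2] S\N  <B  k=1
[2,3] S\(S\N)  lex  "under"
[0,3] S  <  k=2

[0,3] S   <
  [0,2] S\N   <B
    [0,1] "no" : N\N
    [1,2] "on" : S\N
  [2,3] "under" : S\(S\N)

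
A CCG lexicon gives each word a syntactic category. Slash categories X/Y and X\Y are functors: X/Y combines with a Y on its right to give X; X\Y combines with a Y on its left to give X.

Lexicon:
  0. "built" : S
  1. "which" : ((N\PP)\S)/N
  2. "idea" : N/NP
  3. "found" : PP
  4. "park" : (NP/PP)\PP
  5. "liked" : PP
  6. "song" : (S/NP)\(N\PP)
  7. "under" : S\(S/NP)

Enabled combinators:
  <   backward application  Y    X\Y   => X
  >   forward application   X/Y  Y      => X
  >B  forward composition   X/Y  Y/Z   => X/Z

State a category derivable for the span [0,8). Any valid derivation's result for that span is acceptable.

S

[0,8] S   <
  [0,7] S/NP   <
    [0,6] N\PP   <
      [0,1] "built" : S
      [1,6] (N\PP)\S   >
        [1,2] "which" : ((N\PP)\S)/N
        [2,6] N   >
          [2,3] "idea" : N/NP
          [3,6] NP   >
            [3,5] NP/PP   <
              [3,4] "found" : PP
              [4,5] "park" : (NP/PP)\PP
            [5,6] "liked" : PP
    [6,7] "song" : (S/NP)\(N\PP)
  [7,8] "under" : S\(S/NP)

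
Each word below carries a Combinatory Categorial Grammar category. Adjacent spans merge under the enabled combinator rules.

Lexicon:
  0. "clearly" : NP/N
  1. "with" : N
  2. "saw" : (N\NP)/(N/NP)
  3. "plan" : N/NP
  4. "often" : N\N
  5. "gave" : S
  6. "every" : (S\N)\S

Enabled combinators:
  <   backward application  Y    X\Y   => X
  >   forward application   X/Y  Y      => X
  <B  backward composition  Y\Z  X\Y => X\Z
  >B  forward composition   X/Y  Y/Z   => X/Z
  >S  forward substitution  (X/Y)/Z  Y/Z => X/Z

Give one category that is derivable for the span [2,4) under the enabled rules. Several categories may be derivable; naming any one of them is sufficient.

[0,7] S   <
  [0,4] N   <
    [0,2] NP   >
      [0,1] "clearly" : NP/N
      [1,2] "with" : N
    [2,4] N\NP   >
      [2,3] "saw" : (N\NP)/(N/NP)
      [3,4] "plan" : N/NP
  [4,7] S\N   <B
    [4,5] "often" : N\N
    [5,7] S\N   <
      [5,6] "gave" : S
      [6,7] "every" : (S\N)\S

N\NP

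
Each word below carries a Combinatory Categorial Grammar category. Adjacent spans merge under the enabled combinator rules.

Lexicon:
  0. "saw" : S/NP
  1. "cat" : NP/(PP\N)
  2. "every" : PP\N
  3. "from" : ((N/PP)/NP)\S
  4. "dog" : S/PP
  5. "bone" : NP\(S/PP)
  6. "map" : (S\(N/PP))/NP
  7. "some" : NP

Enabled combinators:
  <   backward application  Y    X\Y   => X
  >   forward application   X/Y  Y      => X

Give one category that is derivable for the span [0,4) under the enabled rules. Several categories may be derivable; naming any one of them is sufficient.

[0,8] S   <
  [0,6] N/PP   >
    [0,4] (N/PP)/NP   <
      [0,3] S   >
        [0,1] "saw" : S/NP
        [1,3] NP   >
          [1,2] "cat" : NP/(PP\N)
          [2,3] "every" : PP\N
      [3,4] "from" : ((N/PP)/NP)\S
    [4,6] NP   <
      [4,5] "dog" : S/PP
      [5,6] "bone" : NP\(S/PP)
  [6,8] S\(N/PP)   >
    [6,7] "map" : (S\(N/PP))/NP
    [7,8] "some" : NP

(N/PP)/NP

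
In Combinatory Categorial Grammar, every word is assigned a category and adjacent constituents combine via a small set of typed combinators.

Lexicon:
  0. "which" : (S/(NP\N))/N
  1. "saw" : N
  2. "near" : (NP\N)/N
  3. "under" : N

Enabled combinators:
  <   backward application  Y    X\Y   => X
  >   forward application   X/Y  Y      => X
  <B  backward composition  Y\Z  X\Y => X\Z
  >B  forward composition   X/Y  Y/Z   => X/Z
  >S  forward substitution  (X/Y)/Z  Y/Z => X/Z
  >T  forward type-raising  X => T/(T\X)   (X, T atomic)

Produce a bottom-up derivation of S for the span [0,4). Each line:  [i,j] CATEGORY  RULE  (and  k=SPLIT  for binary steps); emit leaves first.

[0,1] (S/(NP\N))/N  lex  "which"
[1,2] N  lex  "saw"
[0,2] S/(NP\N)  >  k=1
[2,3] (NP\N)/N  lex  "near"
[0,3] S/N  >B  k=2
[3,4] N  lex  "under"
[0,4] S  >  k=3

[0,4] S   >
  [0,3] S/N   >B
    [0,2] S/(NP\N)   >
      [0,1] "which" : (S/(NP\N))/N
      [1,2] "saw" : N
    [2,3] "near" : (NP\N)/N
  [3,4] "under" : N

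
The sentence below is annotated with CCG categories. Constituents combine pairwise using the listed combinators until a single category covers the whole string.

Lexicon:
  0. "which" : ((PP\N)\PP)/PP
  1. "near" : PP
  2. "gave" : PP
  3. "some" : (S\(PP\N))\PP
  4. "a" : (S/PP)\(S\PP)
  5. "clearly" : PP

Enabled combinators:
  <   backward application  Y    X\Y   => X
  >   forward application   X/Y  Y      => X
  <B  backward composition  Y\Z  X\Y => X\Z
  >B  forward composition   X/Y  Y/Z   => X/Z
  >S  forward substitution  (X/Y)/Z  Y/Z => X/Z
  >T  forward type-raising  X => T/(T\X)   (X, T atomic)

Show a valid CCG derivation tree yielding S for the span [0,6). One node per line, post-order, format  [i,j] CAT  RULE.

[0,1] ((PP\N)\PP)/PP  lex  "which"
[1,2] PP  lex  "near"
[0,2] (PP\N)\PP  >  k=1
[2,3] PP  lex  "gave"
[3,4] (S\(PP\N))\PP  lex  "some"
[2,4] S\(PP\N)  <  k=3
[0,4] S\PP  <B  k=2
[4,5] (S/PP)\(S\PP)  lex  "a"
[0,5] S/PP  <  k=4
[5,6] PP  lex  "clearly"
[0,6] S  >  k=5

[0,6] S   >
  [0,5] S/PP   <
    [0,4] S\PP   <B
      [0,2] (PP\N)\PP   >
        [0,1] "which" : ((PP\N)\PP)/PP
        [1,2] "near" : PP
      [2,4] S\(PP\N)   <
        [2,3] "gave" : PP
        [3,4] "some" : (S\(PP\N))\PP
    [4,5] "a" : (S/PP)\(S\PP)
  [5,6] "clearly" : PP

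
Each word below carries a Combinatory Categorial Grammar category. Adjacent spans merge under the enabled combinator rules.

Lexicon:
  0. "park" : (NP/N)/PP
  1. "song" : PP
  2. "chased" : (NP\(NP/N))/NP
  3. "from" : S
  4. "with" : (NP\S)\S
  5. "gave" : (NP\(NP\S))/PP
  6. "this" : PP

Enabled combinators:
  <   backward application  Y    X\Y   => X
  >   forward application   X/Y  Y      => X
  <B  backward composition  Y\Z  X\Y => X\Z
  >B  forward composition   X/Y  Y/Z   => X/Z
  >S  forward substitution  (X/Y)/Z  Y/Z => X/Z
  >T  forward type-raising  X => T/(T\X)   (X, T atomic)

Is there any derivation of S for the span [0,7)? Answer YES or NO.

(NP/N)/PP PP (NP\(NP/N))/NP S (NP\S)\S (NP\(NP\S))/PP PP
CKY chart[0,7] = {N/(N\NP), NP, NP/(NP\NP), PP/(PP\NP), S/(S\NP)}; S ∉ chart

NO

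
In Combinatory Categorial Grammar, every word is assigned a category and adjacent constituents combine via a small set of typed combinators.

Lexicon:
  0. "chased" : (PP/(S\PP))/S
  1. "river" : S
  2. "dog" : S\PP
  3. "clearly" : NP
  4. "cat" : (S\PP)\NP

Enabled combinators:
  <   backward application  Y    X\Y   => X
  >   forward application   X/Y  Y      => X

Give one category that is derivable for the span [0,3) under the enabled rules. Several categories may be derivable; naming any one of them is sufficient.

PP

[0,5] S   <
  [0,3] PP   >
    [0,2] PP/(S\PP)   >
      [0,1] "chased" : (PP/(S\PP))/S
      [1,2] "river" : S
    [2,3] "dog" : S\PP
  [3,5] S\PP   <
    [3,4] "clearly" : NP
    [4,5] "cat" : (S\PP)\NP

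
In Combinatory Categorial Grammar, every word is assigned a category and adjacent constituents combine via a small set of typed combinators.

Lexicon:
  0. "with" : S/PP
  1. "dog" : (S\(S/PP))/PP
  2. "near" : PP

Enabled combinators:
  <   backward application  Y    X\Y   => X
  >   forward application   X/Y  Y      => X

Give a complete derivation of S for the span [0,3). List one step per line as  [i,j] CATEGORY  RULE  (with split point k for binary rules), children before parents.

[0,3] S   <
  [0,1] "with" : S/PP
  [1,3] S\(S/PP)   >
    [1,2] "dog" : (S\(S/PP))/PP
    [2,3] "near" : PP

[0,1] S/PP  lex  "with"
[1,2] (S\(S/PP))/PP  lex  "dog"
[2,3] PP  lex  "near"
[1,3] S\(S/PP)  >  k=2
[0,3] S  <  k=1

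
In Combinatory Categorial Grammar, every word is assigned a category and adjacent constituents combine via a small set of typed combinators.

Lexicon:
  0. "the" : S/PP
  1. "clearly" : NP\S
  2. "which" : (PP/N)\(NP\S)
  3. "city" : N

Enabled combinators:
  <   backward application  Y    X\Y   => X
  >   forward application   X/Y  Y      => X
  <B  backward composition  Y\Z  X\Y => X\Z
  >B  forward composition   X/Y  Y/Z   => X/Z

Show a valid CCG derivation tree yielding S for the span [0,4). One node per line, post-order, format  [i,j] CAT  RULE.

[0,1] S/PP  lex  "the"
[1,2] NP\S  lex  "clearly"
[2,3] (PP/N)\(NP\S)  lex  "which"
[1,3] PP/N  <  k=2
[3,4] N  lex  "city"
[1,4] PP  >  k=3
[0,4] S  >  k=1

[0,4] S   >
  [0,1] "the" : S/PP
  [1,4] PP   >
    [1,3] PP/N   <
      [1,2] "clearly" : NP\S
      [2,3] "which" : (PP/N)\(NP\S)
    [3,4] "city" : N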